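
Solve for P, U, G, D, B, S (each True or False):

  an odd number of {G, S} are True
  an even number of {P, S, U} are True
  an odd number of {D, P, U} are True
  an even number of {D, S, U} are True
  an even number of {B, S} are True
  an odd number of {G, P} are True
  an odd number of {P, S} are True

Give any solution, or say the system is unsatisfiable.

The formula is unsatisfiable.

Adding constraints 1, 3, 4, 6 mod 2: every variable appears an even number of times on the left, so the left side is 0.
But the right sides sum to 1 (mod 2). 0 ≠ 1 — the system is inconsistent.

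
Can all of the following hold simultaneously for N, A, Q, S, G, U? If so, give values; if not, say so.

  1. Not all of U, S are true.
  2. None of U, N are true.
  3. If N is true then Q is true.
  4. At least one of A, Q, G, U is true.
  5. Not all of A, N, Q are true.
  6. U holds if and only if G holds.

N = False, A = True, Q = True, S = False, G = False, U = False

  (1) {U, S}: 0/2 true — not all ✓
  (2) {U, N}: 0 true — none ✓
  (3) N=F ⇒ Q: vacuous ✓
  (4) {A, Q, G, U}: 2 true — at least one ✓
  (5) {A, N, Q}: 2/3 true — not all ✓
  (6) U=F, G=F — same ✓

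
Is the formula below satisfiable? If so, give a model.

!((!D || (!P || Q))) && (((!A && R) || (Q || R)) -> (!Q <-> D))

R = True, A = True, D = True, Q = False, P = True

  !((!D || (!P || Q))) = True
    !D || (!P || Q) = False
      !D = False
      !P || Q = False
        !P = False
  ((!A && R) || (Q || R)) -> (!Q <-> D) = True
    (!A && R) || (Q || R) = True
      !A && R = False
        !A = False
      Q || R = True
    !Q <-> D = True
      !Q = True
Both conjuncts True, so the formula holds.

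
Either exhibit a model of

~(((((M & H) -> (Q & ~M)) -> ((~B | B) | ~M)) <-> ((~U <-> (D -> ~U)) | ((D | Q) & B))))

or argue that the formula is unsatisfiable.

M: True, B: False, H: True, Q: False, D: False, U: True

  ~(((((M & H) -> (Q & ~M)) -> ((~B | B) | ~M)) <-> ((~U <-> (D -> ~U)) | ((D | Q) & B)))) = True
    (((M & H) -> (Q & ~M)) -> ((~B | B) | ~M)) <-> ((~U <-> (D -> ~U)) | ((D | Q) & B)) = False
      ((M & H) -> (Q & ~M)) -> ((~B | B) | ~M) = True
        (M & H) -> (Q & ~M) = False
          M & H = True
          Q & ~M = False
            ~M = False
        (~B | B) | ~M = True
          ~B | B = True
            ~B = True
          ~M = False
      (~U <-> (D -> ~U)) | ((D | Q) & B) = False
        ~U <-> (D -> ~U) = False
          ~U = False
          D -> ~U = True
            ~U = False
        (D | Q) & B = False
          D | Q = False
The formula evaluates to True.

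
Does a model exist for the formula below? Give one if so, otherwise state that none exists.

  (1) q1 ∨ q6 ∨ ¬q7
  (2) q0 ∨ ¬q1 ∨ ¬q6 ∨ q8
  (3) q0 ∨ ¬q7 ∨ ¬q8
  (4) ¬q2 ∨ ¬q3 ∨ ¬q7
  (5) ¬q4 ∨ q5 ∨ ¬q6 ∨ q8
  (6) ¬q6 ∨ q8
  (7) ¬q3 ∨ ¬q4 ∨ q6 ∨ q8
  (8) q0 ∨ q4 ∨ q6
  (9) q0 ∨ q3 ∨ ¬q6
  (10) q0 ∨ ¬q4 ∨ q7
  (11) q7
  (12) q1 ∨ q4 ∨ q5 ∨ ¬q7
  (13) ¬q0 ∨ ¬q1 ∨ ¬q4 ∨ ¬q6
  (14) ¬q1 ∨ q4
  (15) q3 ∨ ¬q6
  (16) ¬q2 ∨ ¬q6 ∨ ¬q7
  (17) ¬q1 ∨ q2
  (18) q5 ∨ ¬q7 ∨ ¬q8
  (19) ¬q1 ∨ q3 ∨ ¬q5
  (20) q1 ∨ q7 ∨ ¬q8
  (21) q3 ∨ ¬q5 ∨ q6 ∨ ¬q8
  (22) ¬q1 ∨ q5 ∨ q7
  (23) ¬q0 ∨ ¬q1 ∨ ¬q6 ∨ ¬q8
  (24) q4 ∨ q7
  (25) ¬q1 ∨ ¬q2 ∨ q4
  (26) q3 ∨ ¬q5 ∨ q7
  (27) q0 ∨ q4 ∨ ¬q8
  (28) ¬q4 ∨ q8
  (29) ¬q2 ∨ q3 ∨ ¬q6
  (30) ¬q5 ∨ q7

Unit clause (q7) forces q7 = True.
Try q0 = False:
  (q0 ∨ ¬q7 ∨ ¬q8) forces q8 = False.
  (¬q6 ∨ q8) forces q6 = False.
  (q1 ∨ q6 ∨ ¬q7) forces q1 = True.
  (q0 ∨ q4 ∨ q6) forces q4 = True.
  clause (¬q4 ∨ q8) is falsified — backtrack.
So q0 = True.
Set q1 = False.
  then (q1 ∨ q6 ∨ ¬q7) forces q6 = True.
  then (¬q6 ∨ q8) forces q8 = True.
  then (q3 ∨ ¬q6) forces q3 = True.
  then (¬q2 ∨ ¬q6 ∨ ¬q7) forces q2 = False.
  then (q5 ∨ ¬q7 ∨ ¬q8) forces q5 = True.
Set q4 = True.
All clauses satisfied.

q0 = True, q1 = False, q2 = False, q3 = True, q4 = True, q5 = True, q6 = True, q7 = True, q8 = True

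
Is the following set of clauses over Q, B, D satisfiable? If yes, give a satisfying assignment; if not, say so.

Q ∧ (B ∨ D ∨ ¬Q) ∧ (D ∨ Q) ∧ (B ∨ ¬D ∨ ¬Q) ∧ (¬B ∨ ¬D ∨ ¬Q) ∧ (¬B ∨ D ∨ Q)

Q = True, B = True, D = False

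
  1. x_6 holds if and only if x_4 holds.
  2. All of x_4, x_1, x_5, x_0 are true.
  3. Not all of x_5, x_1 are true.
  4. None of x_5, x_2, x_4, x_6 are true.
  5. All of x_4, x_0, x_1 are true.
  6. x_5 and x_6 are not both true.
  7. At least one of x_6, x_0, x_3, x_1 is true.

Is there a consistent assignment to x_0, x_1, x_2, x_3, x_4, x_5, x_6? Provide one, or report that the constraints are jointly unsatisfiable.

No satisfying assignment exists.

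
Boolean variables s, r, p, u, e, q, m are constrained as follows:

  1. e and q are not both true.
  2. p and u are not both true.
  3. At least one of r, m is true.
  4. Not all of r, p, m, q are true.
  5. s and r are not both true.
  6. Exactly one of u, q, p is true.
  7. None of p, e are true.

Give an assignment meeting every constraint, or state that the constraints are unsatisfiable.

s=F, r=F, p=F, u=T, e=F, q=F, m=T

  (1) e=F, q=F — not both ✓
  (2) p=F, u=T — not both ✓
  (3) {r, m}: 1 true — at least one ✓
  (4) {r, p, m, q}: 1/4 true — not all ✓
  (5) s=F, r=F — not both ✓
  (6) {u, q, p}: 1 true — exactly one ✓
  (7) {p, e}: 0 true — none ✓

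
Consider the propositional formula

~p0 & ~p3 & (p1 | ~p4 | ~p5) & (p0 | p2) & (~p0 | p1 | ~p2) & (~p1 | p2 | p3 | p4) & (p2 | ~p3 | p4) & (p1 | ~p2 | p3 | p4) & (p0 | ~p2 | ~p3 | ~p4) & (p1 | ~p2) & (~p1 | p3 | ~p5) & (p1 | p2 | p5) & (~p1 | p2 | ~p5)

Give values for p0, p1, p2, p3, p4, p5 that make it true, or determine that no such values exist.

Unit clause (~p0) forces p0 = False.
Unit clause (~p3) forces p3 = False.
In (p0 | p2) only p2 is left, so p2 = True.
In (p1 | ~p2) only p1 is left, so p1 = True.
In (~p1 | p3 | ~p5) only ~p5 is left, so p5 = False.
Set p4 = False.
All clauses satisfied.

p0 = False, p1 = True, p2 = True, p3 = False, p4 = False, p5 = False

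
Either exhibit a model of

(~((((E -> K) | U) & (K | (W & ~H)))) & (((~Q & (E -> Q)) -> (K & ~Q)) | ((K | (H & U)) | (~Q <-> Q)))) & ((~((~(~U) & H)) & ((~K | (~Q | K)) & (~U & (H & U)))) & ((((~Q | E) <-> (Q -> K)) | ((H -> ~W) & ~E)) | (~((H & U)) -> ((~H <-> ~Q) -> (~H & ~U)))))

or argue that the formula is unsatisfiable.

Unsatisfiable

Case U = True: the conjunct ~U is False.
Case U = False: the conjunct U is False.
Both cases fail — unsatisfiable.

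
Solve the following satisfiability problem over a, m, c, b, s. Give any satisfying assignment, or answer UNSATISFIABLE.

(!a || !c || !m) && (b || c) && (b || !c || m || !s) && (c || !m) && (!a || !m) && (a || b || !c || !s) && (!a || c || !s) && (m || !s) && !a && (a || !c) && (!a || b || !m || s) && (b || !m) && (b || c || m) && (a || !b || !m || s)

Unit clause (!a) forces a = False.
In (a || !c) only !c is left, so c = False.
In (b || c) only b is left, so b = True.
In (c || !m) only !m is left, so m = False.
In (m || !s) only !s is left, so s = False.
All clauses satisfied.

a = False, m = False, c = False, b = True, s = False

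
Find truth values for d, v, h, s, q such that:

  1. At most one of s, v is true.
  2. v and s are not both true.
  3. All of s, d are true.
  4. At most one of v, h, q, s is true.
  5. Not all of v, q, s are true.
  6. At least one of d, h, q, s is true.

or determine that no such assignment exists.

d: True, v: False, h: False, s: True, q: False

  (1) {s, v}: 1 true — at most one ✓
  (2) v=F, s=T — not both ✓
  (3) {s, d}: all 2 true ✓
  (4) {v, h, q, s}: 1 true — at most one ✓
  (5) {v, q, s}: 1/3 true — not all ✓
  (6) {d, h, q, s}: 2 true — at least one ✓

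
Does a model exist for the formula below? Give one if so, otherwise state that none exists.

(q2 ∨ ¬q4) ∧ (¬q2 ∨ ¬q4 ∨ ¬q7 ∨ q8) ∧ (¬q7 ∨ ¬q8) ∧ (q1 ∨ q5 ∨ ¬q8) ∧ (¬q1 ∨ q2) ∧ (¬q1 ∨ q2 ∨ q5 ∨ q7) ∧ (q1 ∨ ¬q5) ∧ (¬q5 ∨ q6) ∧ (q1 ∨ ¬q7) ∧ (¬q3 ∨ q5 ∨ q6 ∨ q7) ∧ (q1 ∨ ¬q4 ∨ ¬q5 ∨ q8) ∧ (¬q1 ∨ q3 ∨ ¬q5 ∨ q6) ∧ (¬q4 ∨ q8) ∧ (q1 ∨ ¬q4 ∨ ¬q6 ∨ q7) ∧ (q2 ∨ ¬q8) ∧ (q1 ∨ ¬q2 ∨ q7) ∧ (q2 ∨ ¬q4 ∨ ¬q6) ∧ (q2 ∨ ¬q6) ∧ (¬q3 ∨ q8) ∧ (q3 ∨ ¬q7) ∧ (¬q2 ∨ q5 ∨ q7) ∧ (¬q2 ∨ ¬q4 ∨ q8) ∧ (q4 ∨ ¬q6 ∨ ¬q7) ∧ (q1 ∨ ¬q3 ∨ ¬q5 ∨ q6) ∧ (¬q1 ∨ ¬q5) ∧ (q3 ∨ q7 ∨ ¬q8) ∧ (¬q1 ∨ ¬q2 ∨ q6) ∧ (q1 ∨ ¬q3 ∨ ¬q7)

q1: False; q2: False; q3: False; q4: False; q5: False; q6: False; q7: False; q8: False

Set q1 = False.
  then (q1 ∨ ¬q5) forces q5 = False.
  then (q1 ∨ ¬q7) forces q7 = False.
  then (q1 ∨ ¬q2 ∨ q7) forces q2 = False.
  then (q2 ∨ ¬q6) forces q6 = False.
  then (q2 ∨ ¬q4) forces q4 = False.
  then (q1 ∨ q5 ∨ ¬q8) forces q8 = False.
  then (¬q3 ∨ q5 ∨ q6 ∨ q7) forces q3 = False.
All clauses satisfied.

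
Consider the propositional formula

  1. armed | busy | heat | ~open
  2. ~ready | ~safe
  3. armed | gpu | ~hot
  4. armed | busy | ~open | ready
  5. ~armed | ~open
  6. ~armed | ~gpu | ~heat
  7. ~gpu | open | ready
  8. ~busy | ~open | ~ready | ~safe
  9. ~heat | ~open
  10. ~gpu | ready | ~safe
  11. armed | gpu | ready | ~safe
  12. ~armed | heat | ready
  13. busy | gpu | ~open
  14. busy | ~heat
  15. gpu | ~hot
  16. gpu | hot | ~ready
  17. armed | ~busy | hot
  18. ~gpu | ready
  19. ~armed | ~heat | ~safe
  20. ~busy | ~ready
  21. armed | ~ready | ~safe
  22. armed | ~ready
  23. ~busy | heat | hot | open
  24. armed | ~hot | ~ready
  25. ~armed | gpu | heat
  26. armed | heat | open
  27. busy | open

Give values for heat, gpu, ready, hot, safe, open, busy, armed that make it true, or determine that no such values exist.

heat = True; gpu = False; ready = False; hot = False; safe = False; open = False; busy = True; armed = True

Set heat = True.
  then (~heat | ~open) forces open = False.
  then (busy | ~heat) forces busy = True.
  then (~busy | ~ready) forces ready = False.
  then (~gpu | open | ready) forces gpu = False.
  then (gpu | ~hot) forces hot = False.
  then (armed | ~busy | hot) forces armed = True.
  then (~armed | ~heat | ~safe) forces safe = False.
All clauses satisfied.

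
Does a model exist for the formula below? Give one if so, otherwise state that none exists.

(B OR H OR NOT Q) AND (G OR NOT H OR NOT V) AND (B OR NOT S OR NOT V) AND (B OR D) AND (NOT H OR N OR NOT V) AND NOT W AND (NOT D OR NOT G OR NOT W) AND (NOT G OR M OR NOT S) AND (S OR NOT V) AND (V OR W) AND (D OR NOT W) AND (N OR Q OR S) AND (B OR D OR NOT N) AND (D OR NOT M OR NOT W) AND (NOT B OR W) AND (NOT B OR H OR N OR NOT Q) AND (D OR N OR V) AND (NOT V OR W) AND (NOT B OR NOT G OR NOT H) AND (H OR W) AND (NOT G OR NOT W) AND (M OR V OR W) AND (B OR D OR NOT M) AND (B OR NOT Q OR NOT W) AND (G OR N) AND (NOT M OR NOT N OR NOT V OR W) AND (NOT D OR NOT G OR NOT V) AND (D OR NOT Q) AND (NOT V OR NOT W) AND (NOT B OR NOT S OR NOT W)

Case W = True:
  Clause (NOT W) is falsified — contradiction.
Case W = False:
  (V OR W) forces V = True.
  Clause (NOT V OR W) is falsified — contradiction.
Both cases fail, so the formula is unsatisfiable.

UNSATISFIABLE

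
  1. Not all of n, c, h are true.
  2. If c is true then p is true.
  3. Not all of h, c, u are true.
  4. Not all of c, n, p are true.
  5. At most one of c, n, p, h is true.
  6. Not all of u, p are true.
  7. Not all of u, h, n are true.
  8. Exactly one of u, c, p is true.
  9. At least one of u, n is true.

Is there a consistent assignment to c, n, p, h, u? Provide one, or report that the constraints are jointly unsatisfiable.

c=F, n=T, p=F, h=F, u=T

  (1) {n, c, h}: 1/3 true — not all ✓
  (2) c=F ⇒ p: vacuous ✓
  (3) {h, c, u}: 1/3 true — not all ✓
  (4) {c, n, p}: 1/3 true — not all ✓
  (5) {c, n, p, h}: 1 true — at most one ✓
  (6) {u, p}: 1/2 true — not all ✓
  (7) {u, h, n}: 2/3 true — not all ✓
  (8) {u, c, p}: 1 true — exactly one ✓
  (9) {u, n}: 2 true — at least one ✓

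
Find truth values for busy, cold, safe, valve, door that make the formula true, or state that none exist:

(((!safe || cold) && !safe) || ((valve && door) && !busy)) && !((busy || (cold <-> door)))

busy = False; cold = False; safe = False; valve = False; door = True

  ((!safe || cold) && !safe) || ((valve && door) && !busy) = True
    (!safe || cold) && !safe = True
      !safe || cold = True
        !safe = True
      !safe = True
    (valve && door) && !busy = False
      valve && door = False
      !busy = True
  !((busy || (cold <-> door))) = True
    busy || (cold <-> door) = False
      cold <-> door = False
Both conjuncts True, so the formula holds.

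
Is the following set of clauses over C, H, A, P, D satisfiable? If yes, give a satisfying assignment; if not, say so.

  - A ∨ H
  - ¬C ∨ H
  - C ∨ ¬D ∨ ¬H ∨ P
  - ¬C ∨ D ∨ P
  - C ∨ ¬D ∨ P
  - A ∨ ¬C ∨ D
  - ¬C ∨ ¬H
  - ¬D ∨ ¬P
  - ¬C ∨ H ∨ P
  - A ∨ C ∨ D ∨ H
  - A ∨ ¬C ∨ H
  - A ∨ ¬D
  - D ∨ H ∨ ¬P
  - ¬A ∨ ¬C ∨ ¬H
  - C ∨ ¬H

C = False, H = False, A = True, P = False, D = False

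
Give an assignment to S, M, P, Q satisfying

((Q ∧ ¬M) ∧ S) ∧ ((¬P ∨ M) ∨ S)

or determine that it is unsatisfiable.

S=T, M=F, P=F, Q=T

  (Q ∧ ¬M) ∧ S = True
    Q ∧ ¬M = True
      ¬M = True
  (¬P ∨ M) ∨ S = True
    ¬P ∨ M = True
      ¬P = True
Both conjuncts True, so the formula holds.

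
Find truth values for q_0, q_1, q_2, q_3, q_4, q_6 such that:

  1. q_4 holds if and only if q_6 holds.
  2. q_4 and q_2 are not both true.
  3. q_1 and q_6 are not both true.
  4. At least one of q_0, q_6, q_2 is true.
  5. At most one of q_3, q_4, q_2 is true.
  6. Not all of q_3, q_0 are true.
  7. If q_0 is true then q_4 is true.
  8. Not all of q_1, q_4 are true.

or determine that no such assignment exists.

q_0 = True; q_1 = False; q_2 = False; q_3 = False; q_4 = True; q_6 = True

  (1) q_4=T, q_6=T — same ✓
  (2) q_4=T, q_2=F — not both ✓
  (3) q_1=F, q_6=T — not both ✓
  (4) {q_0, q_6, q_2}: 2 true — at least one ✓
  (5) {q_3, q_4, q_2}: 1 true — at most one ✓
  (6) {q_3, q_0}: 1/2 true — not all ✓
  (7) q_0=T ⇒ q_4: T ✓
  (8) {q_1, q_4}: 1/2 true — not all ✓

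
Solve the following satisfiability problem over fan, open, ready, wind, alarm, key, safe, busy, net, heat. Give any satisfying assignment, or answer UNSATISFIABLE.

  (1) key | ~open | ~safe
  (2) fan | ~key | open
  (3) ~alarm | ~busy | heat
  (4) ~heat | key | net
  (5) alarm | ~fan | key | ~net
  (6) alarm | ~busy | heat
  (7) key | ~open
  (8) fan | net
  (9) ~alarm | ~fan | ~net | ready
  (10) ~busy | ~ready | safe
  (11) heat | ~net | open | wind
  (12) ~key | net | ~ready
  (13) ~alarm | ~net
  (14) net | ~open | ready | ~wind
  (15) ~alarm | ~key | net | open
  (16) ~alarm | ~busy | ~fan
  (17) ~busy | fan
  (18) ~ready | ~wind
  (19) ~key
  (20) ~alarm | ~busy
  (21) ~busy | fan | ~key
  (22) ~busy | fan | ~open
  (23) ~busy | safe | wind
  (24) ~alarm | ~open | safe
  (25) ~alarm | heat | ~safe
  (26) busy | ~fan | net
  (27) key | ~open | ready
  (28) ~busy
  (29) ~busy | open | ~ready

Unit clause (~key) forces key = False.
Unit clause (~busy) forces busy = False.
In (key | ~open) only ~open is left, so open = False.
Try fan = True:
  (busy | ~fan | net) forces net = True.
  (alarm | ~fan | key | ~net) forces alarm = True.
  clause (~alarm | ~net) is falsified — backtrack.
So fan = False.
  then (fan | net) forces net = True.
  then (~alarm | ~net) forces alarm = False.
Set ready = True.
  then (~ready | ~wind) forces wind = False.
  then (heat | ~net | open | wind) forces heat = True.
Set safe = True.
All clauses satisfied.

fan = False; open = False; ready = True; wind = False; alarm = False; key = False; safe = True; busy = False; net = True; heat = True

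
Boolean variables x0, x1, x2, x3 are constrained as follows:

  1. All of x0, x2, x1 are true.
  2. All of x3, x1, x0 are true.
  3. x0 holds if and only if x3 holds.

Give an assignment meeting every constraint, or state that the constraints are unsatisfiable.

x0 = True; x1 = True; x2 = True; x3 = True

  (1) {x0, x2, x1}: all 3 true ✓
  (2) {x3, x1, x0}: all 3 true ✓
  (3) x0=T, x3=T — same ✓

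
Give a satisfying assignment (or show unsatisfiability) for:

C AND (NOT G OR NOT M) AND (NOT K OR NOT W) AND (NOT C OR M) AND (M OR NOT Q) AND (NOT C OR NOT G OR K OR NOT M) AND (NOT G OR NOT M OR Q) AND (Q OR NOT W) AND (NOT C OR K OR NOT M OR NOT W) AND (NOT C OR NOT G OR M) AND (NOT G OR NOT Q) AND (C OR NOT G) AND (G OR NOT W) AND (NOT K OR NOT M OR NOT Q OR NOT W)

Q = False; G = False; M = True; C = True; K = False; W = False

Unit clause (C) forces C = True.
In (NOT C OR M) only M is left, so M = True.
In (NOT G OR NOT M) only NOT G is left, so G = False.
In (G OR NOT W) only NOT W is left, so W = False.
Set Q = False.
Set K = False.
All clauses satisfied.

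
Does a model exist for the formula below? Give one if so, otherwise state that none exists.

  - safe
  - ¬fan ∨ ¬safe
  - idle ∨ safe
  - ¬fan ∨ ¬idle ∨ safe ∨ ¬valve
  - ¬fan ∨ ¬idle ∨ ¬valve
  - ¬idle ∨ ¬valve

safe = True, idle = False, valve = True, fan = False

Unit clause (safe) forces safe = True.
In (¬fan ∨ ¬safe) only ¬fan is left, so fan = False.
Set idle = False.
Set valve = True.
Check each clause:
  (safe): safe holds.
  (¬fan ∨ ¬safe): ¬fan holds.
  (idle ∨ safe): safe holds.
  (¬fan ∨ ¬idle ∨ safe ∨ ¬valve): ¬fan holds.
  (¬fan ∨ ¬idle ∨ ¬valve): ¬fan holds.
  (¬idle ∨ ¬valve): ¬idle holds.
All clauses satisfied.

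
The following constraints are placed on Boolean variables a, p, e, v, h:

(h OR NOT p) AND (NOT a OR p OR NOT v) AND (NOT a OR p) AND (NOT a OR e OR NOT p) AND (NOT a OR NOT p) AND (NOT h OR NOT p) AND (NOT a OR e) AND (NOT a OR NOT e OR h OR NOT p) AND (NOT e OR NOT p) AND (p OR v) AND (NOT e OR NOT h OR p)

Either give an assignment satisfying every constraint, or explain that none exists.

a = False, p = False, e = False, v = True, h = False

Try a = True:
  (NOT a OR p) forces p = True.
  clause (NOT a OR NOT p) is falsified — backtrack.
So a = False.
Set p = False.
  then (p OR v) forces v = True.
Set e = False.
Set h = False.
All clauses satisfied.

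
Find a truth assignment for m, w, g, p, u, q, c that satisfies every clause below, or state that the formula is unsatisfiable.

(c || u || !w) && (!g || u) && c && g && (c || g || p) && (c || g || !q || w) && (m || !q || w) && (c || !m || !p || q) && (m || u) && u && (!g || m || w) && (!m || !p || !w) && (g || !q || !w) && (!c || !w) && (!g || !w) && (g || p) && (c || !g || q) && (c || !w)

m: True, w: False, g: True, p: False, u: True, q: False, c: True

Unit clause (c) forces c = True.
Unit clause (g) forces g = True.
Unit clause (u) forces u = True.
In (!c || !w) only !w is left, so w = False.
In (!g || m || w) only m is left, so m = True.
Set p = False.
Set q = False.
All clauses satisfied.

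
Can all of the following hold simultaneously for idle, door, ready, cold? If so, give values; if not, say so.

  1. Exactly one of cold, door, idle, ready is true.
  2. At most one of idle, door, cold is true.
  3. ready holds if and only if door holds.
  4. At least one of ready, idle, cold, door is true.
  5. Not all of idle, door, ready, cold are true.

idle: True, door: False, ready: False, cold: False

  (1) {cold, door, idle, ready}: 1 true — exactly one ✓
  (2) {idle, door, cold}: 1 true — at most one ✓
  (3) ready=F, door=F — same ✓
  (4) {ready, idle, cold, door}: 1 true — at least one ✓
  (5) {idle, door, ready, cold}: 1/4 true — not all ✓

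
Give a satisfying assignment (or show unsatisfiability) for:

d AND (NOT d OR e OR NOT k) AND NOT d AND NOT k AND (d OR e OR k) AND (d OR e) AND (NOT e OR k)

UNSATISFIABLE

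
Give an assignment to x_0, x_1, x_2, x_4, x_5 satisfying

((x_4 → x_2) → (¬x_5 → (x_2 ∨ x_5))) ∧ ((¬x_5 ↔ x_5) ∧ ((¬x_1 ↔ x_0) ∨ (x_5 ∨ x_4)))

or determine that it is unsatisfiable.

Unsatisfiable

The conjunct ¬x_5 ↔ x_5 is unsatisfiable on its own:
  x_5=F: evaluates to False.
  x_5=T: evaluates to False.
So the whole conjunction is unsatisfiable.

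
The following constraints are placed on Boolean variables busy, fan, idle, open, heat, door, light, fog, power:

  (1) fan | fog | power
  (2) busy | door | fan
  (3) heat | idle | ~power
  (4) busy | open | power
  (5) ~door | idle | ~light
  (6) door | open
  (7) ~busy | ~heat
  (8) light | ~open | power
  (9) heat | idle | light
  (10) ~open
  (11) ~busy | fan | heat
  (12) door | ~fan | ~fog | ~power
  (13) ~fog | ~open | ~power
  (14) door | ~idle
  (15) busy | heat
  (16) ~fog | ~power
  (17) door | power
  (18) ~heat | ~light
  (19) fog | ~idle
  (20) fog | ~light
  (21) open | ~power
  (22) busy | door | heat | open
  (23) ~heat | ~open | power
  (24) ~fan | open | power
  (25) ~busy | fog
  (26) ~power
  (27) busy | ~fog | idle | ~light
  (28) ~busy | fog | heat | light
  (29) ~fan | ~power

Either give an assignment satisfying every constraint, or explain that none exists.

Case open = True:
  Clause (~open) is falsified — contradiction.
Case open = False:
  (door | open) forces door = True.
  (open | ~power) forces power = False.
  (busy | open | power) forces busy = True.
  (~busy | ~heat) forces heat = False.
  (~busy | fan | heat) forces fan = True.
  Clause (~fan | open | power) is falsified — contradiction.
Both cases fail, so the formula is unsatisfiable.

UNSATISFIABLE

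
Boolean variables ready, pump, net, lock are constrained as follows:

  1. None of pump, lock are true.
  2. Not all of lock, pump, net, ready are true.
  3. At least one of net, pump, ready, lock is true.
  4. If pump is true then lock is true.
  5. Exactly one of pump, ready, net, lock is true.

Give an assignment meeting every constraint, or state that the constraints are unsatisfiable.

ready = False, pump = False, net = True, lock = False

  (1) {pump, lock}: 0 true — none ✓
  (2) {lock, pump, net, ready}: 1/4 true — not all ✓
  (3) {net, pump, ready, lock}: 1 true — at least one ✓
  (4) pump=F ⇒ lock: vacuous ✓
  (5) {pump, ready, net, lock}: 1 true — exactly one ✓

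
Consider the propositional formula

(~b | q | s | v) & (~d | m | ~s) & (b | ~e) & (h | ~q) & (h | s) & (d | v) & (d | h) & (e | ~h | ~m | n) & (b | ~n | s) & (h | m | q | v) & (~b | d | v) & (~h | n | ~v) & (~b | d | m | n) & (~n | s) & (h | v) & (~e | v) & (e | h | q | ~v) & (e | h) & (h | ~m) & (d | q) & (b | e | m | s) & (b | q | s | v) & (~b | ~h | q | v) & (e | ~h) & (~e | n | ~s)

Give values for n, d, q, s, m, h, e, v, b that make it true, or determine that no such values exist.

Set n = True.
  then (~n | s) forces s = True.
Set d = True.
  then (~d | m | ~s) forces m = True.
  then (h | ~m) forces h = True.
  then (e | ~h) forces e = True.
  then (b | ~e) forces b = True.
  then (~e | v) forces v = True.
Set q = False.
All clauses satisfied.

n: True, d: True, q: False, s: True, m: True, h: True, e: True, v: True, b: True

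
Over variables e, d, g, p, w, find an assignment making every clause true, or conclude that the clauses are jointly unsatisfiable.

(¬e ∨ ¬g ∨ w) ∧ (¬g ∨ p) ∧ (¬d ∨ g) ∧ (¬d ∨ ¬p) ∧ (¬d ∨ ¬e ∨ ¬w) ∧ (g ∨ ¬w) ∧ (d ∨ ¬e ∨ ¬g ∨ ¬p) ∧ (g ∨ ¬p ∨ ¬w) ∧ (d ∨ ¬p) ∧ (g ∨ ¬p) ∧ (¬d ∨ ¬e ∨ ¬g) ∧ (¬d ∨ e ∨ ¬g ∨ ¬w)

Set e = True.
Try d = True:
  (¬d ∨ g) forces g = True.
  clause (¬d ∨ ¬e ∨ ¬g) is falsified — backtrack.
So d = False.
  then (d ∨ ¬p) forces p = False.
  then (¬g ∨ p) forces g = False.
  then (g ∨ ¬w) forces w = False.
All clauses satisfied.

e=T, d=F, g=F, p=F, w=F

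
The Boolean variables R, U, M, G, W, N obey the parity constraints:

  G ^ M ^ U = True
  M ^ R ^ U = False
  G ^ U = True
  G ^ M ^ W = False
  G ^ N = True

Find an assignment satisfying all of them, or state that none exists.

R: True; U: True; M: False; G: False; W: False; N: True

G ^ M ^ U = F ^ F ^ T = True ✓
M ^ R ^ U = F ^ T ^ T = False ✓
G ^ U = F ^ T = True ✓
G ^ M ^ W = F ^ F ^ F = False ✓
G ^ N = F ^ T = True ✓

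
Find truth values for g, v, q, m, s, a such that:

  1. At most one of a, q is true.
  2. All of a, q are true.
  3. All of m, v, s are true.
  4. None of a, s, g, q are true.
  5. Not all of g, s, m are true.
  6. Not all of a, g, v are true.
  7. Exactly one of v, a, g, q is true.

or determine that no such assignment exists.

Unsatisfiable — no assignment works.

Case q = True:
  Constraint (4) is violated (q=T) — contradiction.
Case q = False:
  Constraint (2) is violated (q=F) — contradiction.
Both cases fail — unsatisfiable.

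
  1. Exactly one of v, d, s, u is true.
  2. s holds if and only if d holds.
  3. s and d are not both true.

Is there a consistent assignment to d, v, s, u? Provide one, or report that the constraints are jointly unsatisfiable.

d = False, v = True, s = False, u = False

  (1) {v, d, s, u}: 1 true — exactly one ✓
  (2) s=F, d=F — same ✓
  (3) s=F, d=F — not both ✓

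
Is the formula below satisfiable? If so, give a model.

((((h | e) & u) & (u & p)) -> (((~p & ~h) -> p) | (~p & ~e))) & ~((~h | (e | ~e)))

Unsatisfiable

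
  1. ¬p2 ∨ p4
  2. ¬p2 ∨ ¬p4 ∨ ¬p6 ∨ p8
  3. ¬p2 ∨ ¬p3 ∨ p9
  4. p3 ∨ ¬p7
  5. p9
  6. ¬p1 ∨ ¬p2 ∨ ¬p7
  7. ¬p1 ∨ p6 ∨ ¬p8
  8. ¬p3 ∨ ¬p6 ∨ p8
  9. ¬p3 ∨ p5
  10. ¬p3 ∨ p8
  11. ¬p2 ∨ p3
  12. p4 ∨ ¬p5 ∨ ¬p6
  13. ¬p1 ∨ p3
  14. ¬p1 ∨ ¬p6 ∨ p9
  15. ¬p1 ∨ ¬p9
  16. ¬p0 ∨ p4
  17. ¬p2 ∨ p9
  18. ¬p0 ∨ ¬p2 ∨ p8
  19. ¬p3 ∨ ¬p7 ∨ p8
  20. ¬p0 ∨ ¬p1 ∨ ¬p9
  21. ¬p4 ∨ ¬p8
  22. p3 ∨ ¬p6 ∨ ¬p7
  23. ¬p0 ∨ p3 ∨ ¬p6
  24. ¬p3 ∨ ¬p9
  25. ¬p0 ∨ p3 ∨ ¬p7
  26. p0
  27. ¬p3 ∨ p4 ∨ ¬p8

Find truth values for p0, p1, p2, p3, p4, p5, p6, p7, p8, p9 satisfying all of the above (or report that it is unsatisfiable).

Unit clause (p9) forces p9 = True.
In (¬p1 ∨ ¬p9) only ¬p1 is left, so p1 = False.
In (¬p3 ∨ ¬p9) only ¬p3 is left, so p3 = False.
Unit clause (p0) forces p0 = True.
In (p3 ∨ ¬p7) only ¬p7 is left, so p7 = False.
In (¬p2 ∨ p3) only ¬p2 is left, so p2 = False.
In (¬p0 ∨ p4) only p4 is left, so p4 = True.
In (¬p4 ∨ ¬p8) only ¬p8 is left, so p8 = False.
In (¬p0 ∨ p3 ∨ ¬p6) only ¬p6 is left, so p6 = False.
Set p5 = False.
All clauses satisfied.

p0 = True, p1 = False, p2 = False, p3 = False, p4 = True, p5 = False, p6 = False, p7 = False, p8 = False, p9 = True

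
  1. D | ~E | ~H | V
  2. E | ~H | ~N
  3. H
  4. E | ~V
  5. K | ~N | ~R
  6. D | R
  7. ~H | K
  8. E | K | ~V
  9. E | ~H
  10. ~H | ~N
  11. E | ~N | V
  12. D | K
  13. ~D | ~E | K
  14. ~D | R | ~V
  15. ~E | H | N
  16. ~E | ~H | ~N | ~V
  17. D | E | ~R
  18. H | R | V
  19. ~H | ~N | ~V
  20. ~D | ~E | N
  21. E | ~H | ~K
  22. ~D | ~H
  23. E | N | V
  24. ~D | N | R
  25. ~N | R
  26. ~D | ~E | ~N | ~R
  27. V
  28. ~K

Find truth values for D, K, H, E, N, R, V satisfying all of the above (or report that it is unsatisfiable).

Case K = True:
  Clause (~K) is falsified — contradiction.
Case K = False:
  (H) forces H = True.
  Clause (~H | K) is falsified — contradiction.
Both cases fail, so the formula is unsatisfiable.

The formula is unsatisfiable.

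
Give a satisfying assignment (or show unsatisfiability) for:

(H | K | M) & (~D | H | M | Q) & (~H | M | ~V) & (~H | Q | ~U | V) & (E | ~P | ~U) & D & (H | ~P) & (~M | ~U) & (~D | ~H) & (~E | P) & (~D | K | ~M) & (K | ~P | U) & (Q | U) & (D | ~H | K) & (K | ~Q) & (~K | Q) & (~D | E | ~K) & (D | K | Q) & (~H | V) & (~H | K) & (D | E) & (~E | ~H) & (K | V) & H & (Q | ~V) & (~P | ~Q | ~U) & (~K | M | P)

Unsatisfiable

Case D = True:
  (~D | ~H) forces H = False.
  Clause (H) is falsified — contradiction.
Case D = False:
  Clause (D) is falsified — contradiction.
Both cases fail, so the formula is unsatisfiable.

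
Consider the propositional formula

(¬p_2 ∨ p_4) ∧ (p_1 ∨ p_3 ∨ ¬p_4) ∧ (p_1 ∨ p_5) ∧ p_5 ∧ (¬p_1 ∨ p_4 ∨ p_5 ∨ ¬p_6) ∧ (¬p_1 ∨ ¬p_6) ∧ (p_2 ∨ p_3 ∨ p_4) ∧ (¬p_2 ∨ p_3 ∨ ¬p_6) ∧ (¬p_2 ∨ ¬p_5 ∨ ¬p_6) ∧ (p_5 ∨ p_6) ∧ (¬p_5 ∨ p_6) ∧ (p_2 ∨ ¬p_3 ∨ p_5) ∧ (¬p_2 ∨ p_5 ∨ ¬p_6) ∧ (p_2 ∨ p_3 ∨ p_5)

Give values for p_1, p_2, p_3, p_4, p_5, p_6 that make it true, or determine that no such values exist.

p_1: False, p_2: False, p_3: True, p_4: False, p_5: True, p_6: True

Unit clause (p_5) forces p_5 = True.
In (¬p_5 ∨ p_6) only p_6 is left, so p_6 = True.
In (¬p_1 ∨ ¬p_6) only ¬p_1 is left, so p_1 = False.
In (¬p_2 ∨ ¬p_5 ∨ ¬p_6) only ¬p_2 is left, so p_2 = False.
Set p_3 = True.
Set p_4 = False.
All clauses satisfied.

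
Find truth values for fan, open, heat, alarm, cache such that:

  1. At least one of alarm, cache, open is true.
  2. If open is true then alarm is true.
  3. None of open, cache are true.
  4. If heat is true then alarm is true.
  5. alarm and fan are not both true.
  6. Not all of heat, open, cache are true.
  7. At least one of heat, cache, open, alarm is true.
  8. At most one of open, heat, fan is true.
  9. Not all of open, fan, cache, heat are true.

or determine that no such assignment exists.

fan=F, open=F, heat=T, alarm=T, cache=F

  (1) {alarm, cache, open}: 1 true — at least one ✓
  (2) open=F ⇒ alarm: vacuous ✓
  (3) {open, cache}: 0 true — none ✓
  (4) heat=T ⇒ alarm: T ✓
  (5) alarm=T, fan=F — not both ✓
  (6) {heat, open, cache}: 1/3 true — not all ✓
  (7) {heat, cache, open, alarm}: 2 true — at least one ✓
  (8) {open, heat, fan}: 1 true — at most one ✓
  (9) {open, fan, cache, heat}: 1/4 true — not all ✓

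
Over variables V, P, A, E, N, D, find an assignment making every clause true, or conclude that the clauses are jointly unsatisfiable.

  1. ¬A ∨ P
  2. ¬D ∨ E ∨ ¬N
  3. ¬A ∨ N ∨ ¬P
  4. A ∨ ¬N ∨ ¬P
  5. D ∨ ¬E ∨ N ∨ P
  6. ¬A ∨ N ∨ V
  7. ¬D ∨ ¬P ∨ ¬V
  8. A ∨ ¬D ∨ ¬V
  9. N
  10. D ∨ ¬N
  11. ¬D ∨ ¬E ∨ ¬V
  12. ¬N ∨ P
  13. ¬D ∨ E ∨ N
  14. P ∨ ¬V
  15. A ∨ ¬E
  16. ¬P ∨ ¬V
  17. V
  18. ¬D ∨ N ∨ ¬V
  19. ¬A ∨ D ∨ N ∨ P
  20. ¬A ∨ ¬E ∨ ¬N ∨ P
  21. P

No satisfying assignment exists.

Case V = True:
  (N) forces N = True.
  (D ∨ ¬N) forces D = True.
  (¬D ∨ E ∨ ¬N) forces E = True.
  Clause (¬D ∨ ¬E ∨ ¬V) is falsified — contradiction.
Case V = False:
  Clause (V) is falsified — contradiction.
Both cases fail, so the formula is unsatisfiable.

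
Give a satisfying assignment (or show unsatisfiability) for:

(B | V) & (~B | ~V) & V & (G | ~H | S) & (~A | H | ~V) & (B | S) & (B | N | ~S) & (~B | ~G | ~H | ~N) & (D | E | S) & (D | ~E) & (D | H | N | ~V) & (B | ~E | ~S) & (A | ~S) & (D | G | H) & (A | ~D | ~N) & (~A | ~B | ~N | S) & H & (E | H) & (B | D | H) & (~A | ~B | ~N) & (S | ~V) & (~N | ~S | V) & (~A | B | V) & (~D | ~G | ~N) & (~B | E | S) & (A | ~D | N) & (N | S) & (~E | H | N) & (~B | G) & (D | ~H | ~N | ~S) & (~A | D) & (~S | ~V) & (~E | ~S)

Unsatisfiable — no assignment works.

Case V = True:
  (~B | ~V) forces B = False.
  (B | S) forces S = True.
  Clause (~S | ~V) is falsified — contradiction.
Case V = False:
  Clause (V) is falsified — contradiction.
Both cases fail, so the formula is unsatisfiable.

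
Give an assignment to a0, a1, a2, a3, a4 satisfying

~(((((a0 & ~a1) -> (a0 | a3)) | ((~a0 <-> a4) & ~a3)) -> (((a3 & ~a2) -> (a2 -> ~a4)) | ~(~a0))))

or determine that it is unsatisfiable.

Case a2 = True: the formula becomes ~(((((a0 & ~a1) -> (a0 | a3)) | ((~a0 <-> a4) & ~a3)) -> True)) = False.
Case a2 = False: the formula becomes ~(((((a0 & ~a1) -> (a0 | a3)) | ((~a0 <-> a4) & ~a3)) -> True)) = False.
Both cases fail — unsatisfiable.

Unsatisfiable — no assignment works.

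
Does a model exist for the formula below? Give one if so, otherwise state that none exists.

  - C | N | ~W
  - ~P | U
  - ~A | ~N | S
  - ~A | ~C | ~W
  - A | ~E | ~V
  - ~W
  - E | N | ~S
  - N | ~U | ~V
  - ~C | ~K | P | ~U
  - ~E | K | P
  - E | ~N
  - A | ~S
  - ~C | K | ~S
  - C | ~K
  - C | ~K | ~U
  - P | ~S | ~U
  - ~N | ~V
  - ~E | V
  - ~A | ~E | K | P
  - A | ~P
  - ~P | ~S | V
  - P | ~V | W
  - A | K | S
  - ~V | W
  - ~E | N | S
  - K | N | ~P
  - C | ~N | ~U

Unit clause (~W) forces W = False.
In (~V | W) only ~V is left, so V = False.
In (~E | V) only ~E is left, so E = False.
In (E | ~N) only ~N is left, so N = False.
In (E | N | ~S) only ~S is left, so S = False.
Set A = True.
Set C = True.
Set P = False.
Set U = False.
Set K = False.
All clauses satisfied.

A: True, C: True, N: False, P: False, W: False, U: False, K: False, V: False, S: False, E: False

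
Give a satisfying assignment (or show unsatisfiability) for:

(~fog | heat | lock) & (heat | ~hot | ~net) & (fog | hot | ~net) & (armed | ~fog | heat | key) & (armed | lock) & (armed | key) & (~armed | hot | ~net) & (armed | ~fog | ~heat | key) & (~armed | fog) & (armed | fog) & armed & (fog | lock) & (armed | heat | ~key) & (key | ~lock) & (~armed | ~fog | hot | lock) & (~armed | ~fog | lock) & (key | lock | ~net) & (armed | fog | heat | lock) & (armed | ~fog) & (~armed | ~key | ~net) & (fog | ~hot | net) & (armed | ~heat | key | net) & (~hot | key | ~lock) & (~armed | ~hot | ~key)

Unit clause (armed) forces armed = True.
In (~armed | fog) only fog is left, so fog = True.
In (~armed | ~fog | lock) only lock is left, so lock = True.
In (key | ~lock) only key is left, so key = True.
In (~armed | ~key | ~net) only ~net is left, so net = False.
In (~armed | ~hot | ~key) only ~hot is left, so hot = False.
Set heat = False.
All clauses satisfied.

lock: True; net: False; hot: False; heat: False; key: True; fog: True; armed: True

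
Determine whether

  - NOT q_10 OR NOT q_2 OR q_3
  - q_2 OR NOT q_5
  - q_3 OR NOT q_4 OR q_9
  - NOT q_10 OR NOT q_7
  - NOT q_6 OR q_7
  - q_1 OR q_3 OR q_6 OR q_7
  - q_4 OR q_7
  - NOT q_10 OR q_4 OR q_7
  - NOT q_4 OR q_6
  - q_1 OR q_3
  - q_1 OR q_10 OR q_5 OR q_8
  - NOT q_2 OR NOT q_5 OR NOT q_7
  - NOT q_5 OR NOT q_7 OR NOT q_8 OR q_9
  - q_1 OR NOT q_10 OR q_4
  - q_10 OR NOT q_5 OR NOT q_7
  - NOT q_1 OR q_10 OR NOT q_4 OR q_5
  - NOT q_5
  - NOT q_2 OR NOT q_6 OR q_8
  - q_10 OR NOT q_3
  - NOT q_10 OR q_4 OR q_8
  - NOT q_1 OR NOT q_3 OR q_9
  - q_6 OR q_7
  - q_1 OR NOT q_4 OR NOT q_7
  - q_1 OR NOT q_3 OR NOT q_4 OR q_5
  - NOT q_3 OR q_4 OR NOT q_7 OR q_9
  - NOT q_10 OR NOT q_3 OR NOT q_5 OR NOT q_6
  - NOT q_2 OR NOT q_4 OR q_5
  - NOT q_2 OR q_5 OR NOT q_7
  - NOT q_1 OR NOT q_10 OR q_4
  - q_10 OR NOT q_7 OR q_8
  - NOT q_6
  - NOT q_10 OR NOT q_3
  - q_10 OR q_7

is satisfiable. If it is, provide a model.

Unit clause (NOT q_5) forces q_5 = False.
Unit clause (NOT q_6) forces q_6 = False.
In (NOT q_4 OR q_6) only NOT q_4 is left, so q_4 = False.
In (q_6 OR q_7) only q_7 is left, so q_7 = True.
In (NOT q_2 OR q_5 OR NOT q_7) only NOT q_2 is left, so q_2 = False.
In (NOT q_10 OR NOT q_7) only NOT q_10 is left, so q_10 = False.
In (q_10 OR NOT q_3) only NOT q_3 is left, so q_3 = False.
In (q_10 OR NOT q_7 OR q_8) only q_8 is left, so q_8 = True.
In (q_1 OR q_3) only q_1 is left, so q_1 = True.
Set q_9 = True.
All clauses satisfied.

q_1=T, q_2=F, q_3=F, q_4=F, q_5=F, q_6=F, q_7=T, q_8=T, q_9=T, q_10=F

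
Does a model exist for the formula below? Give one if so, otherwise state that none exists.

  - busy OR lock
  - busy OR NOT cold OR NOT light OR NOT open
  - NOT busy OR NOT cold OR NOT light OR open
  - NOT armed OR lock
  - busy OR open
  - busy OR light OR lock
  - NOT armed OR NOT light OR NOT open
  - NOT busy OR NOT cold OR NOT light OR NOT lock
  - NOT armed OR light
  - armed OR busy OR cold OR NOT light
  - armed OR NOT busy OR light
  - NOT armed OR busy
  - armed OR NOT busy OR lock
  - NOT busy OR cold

Try open = False:
  (busy OR open) forces busy = True.
  (NOT busy OR cold) forces cold = True.
  (NOT busy OR NOT cold OR NOT light OR open) forces light = False.
  (NOT armed OR light) forces armed = False.
  clause (armed OR NOT busy OR light) is falsified — backtrack.
So open = True.
Set busy = False.
  then (busy OR lock) forces lock = True.
  then (NOT armed OR busy) forces armed = False.
Set light = False.
Set cold = False.
All clauses satisfied.

open = True; busy = False; light = False; cold = False; armed = False; lock = True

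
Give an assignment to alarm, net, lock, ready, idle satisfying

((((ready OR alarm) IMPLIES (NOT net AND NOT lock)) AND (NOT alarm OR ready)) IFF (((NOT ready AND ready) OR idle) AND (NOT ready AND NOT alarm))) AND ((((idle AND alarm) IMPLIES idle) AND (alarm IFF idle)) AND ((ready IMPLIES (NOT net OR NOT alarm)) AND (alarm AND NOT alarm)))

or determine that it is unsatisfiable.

Unsatisfiable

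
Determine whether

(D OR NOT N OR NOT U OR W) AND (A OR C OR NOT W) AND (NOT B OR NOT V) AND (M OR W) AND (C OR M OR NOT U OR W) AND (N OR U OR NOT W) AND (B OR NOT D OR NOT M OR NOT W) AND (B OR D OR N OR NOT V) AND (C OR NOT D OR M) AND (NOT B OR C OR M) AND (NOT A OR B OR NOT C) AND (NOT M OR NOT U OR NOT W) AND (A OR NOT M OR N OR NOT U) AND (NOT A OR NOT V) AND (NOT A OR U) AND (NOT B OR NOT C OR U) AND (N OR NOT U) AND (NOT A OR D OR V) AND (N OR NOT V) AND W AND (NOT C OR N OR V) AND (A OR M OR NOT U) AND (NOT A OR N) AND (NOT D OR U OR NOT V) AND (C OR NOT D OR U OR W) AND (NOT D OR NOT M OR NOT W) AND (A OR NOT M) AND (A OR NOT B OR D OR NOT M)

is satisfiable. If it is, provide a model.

Unit clause (W) forces W = True.
Set A = True.
  then (NOT A OR NOT V) forces V = False.
  then (NOT A OR U) forces U = True.
  then (N OR NOT U) forces N = True.
  then (NOT A OR D OR V) forces D = True.
  then (NOT D OR NOT M OR NOT W) forces M = False.
  then (C OR NOT D OR M) forces C = True.
  then (NOT A OR B OR NOT C) forces B = True.
All clauses satisfied.

A: True; M: False; D: True; N: True; U: True; W: True; B: True; V: False; C: True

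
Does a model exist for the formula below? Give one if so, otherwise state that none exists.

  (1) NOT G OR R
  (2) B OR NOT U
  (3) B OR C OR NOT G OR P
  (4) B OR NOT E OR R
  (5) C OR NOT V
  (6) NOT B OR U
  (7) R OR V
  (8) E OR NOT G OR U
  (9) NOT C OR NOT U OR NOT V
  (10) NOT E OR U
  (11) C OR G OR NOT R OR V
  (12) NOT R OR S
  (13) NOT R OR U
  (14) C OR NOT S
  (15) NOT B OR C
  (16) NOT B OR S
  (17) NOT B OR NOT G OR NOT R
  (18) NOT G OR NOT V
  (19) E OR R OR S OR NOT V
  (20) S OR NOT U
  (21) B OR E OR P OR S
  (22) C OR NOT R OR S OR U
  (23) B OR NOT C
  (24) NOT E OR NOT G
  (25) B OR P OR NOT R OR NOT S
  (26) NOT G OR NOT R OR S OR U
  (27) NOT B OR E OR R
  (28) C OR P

U: True, P: False, R: True, E: True, B: True, G: False, S: True, C: True, V: False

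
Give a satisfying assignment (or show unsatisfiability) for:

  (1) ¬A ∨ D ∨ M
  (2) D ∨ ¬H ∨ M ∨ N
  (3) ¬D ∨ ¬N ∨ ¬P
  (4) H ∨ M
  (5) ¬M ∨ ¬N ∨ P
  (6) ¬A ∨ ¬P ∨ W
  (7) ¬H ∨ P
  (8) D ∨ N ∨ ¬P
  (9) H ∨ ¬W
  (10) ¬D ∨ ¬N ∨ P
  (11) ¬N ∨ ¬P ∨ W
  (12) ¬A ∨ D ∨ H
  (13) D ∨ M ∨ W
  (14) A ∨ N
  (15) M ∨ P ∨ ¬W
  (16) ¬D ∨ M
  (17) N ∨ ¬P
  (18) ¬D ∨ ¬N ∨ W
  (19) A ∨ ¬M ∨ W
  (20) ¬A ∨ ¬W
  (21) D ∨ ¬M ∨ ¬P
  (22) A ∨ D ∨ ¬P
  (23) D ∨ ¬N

Set D = True.
  then (¬D ∨ M) forces M = True.
Try A = False:
  (A ∨ N) forces N = True.
  (¬D ∨ ¬N ∨ ¬P) forces P = False.
  clause (¬M ∨ ¬N ∨ P) is falsified — backtrack.
So A = True.
  then (¬A ∨ ¬W) forces W = False.
  then (¬A ∨ ¬P ∨ W) forces P = False.
  then (¬H ∨ P) forces H = False.
  then (¬D ∨ ¬N ∨ P) forces N = False.
All clauses satisfied.

D = True; M = True; A = True; P = False; H = False; W = False; N = False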